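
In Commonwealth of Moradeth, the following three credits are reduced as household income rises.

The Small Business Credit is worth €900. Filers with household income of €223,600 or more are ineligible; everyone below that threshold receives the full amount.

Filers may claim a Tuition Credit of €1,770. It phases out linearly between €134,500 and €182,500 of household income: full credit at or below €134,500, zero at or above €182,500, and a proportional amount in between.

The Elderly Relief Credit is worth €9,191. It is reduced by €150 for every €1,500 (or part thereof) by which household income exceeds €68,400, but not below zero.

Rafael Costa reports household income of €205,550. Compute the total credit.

€900

Small Business Credit: €205,550 is below the €223,600 cutoff, so the full €900 applies.
Tuition Credit: €205,550 is at or above €182,500, so the credit is €0.
Elderly Relief Credit: income exceeds €68,400 by €137,150 → 92 increments × €150 = €13,800 ≥ base, so the credit is €0.
Total: €900 + €0 + €0 = €900.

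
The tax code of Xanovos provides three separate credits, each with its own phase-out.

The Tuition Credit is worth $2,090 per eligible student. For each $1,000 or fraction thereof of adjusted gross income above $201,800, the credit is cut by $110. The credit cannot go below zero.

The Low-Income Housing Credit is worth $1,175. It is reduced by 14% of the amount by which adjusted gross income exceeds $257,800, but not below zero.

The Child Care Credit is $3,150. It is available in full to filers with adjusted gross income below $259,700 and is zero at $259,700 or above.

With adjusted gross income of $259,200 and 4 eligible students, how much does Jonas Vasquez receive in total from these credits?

Tuition Credit: base = 4 × $2,090 = $8,360. income exceeds $201,800 by $57,400, which is 58 full-or-partial $1,000 increments; reduction = 58 × $110 = $6,380, leaving $1,980.
Low-Income Housing Credit: 14% of the $1,400 excess over $257,800 is $196; credit = $1,175 − $196 = $979.
Child Care Credit: $259,200 is below the $259,700 cutoff, so the full $3,150 applies.
Total: $1,980 + $979 + $3,150 = $6,109.

$6,109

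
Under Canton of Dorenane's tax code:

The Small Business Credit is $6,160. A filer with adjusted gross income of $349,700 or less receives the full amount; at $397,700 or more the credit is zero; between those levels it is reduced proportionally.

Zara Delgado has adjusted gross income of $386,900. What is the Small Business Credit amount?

$1,386

Small Business Credit: $386,900 is $37,200 into a $48,000 phase-out range, leaving 10,800/48,000 of the credit: $6,160 × 10,800/48,000 = $1,386.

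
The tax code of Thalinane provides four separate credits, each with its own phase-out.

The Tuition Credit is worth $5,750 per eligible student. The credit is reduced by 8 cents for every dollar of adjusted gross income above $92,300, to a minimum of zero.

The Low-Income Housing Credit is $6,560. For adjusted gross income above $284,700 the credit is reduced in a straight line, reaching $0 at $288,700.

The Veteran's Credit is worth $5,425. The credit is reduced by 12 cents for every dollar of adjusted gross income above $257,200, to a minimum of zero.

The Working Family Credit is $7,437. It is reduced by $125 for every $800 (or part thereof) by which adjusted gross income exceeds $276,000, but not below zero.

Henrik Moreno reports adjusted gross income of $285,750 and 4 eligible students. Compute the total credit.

$20,173

Tuition Credit: base = 4 × $5,750 = $23,000. 8% of the $193,450 excess over $92,300 is $15,476; credit = $23,000 − $15,476 = $7,524.
Low-Income Housing Credit: $285,750 is $1,050 into a $4,000 phase-out range, leaving 2,950/4,000 of the credit: $6,560 × 2,950/4,000 = $4,838.
Veteran's Credit: 12% of the $28,550 excess over $257,200 is $3,426; credit = $5,425 − $3,426 = $1,999.
Working Family Credit: income exceeds $276,000 by $9,750, which is 13 full-or-partial $800 increments; reduction = 13 × $125 = $1,625, leaving $5,812.
Total: $7,524 + $4,838 + $1,999 + $5,812 = $20,173.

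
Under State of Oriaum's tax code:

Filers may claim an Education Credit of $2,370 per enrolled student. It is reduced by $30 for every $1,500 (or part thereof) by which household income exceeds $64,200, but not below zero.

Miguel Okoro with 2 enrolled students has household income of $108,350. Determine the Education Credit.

$3,840

Education Credit: base = 2 × $2,370 = $4,740. income exceeds $64,200 by $44,150, which is 30 full-or-partial $1,500 increments; reduction = 30 × $30 = $900, leaving $3,840.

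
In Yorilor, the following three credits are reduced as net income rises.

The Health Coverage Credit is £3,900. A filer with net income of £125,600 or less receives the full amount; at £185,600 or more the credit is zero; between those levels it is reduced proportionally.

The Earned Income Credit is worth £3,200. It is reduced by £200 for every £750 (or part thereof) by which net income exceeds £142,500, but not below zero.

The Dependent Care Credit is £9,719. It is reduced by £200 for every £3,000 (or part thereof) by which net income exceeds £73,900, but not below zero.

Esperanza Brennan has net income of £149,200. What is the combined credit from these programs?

£8,285

Health Coverage Credit: £149,200 is £23,600 into a £60,000 phase-out range, leaving 36,400/60,000 of the credit: £3,900 × 36,400/60,000 = £2,366.
Earned Income Credit: income exceeds £142,500 by £6,700, which is 9 full-or-partial £750 increments; reduction = 9 × £200 = £1,800, leaving £1,400.
Dependent Care Credit: income exceeds £73,900 by £75,300, which is 26 full-or-partial £3,000 increments; reduction = 26 × £200 = £5,200, leaving £4,519.
Total: £2,366 + £1,400 + £4,519 = £8,285.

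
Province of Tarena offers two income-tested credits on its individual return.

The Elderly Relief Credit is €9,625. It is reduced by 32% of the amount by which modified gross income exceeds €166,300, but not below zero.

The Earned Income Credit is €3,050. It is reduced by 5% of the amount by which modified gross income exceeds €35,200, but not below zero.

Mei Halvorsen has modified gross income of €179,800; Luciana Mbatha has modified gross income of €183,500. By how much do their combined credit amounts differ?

€1,184

Mei (€179,800): Elderly Relief Credit: 32% of the €13,500 excess over €166,300 is €4,320; credit = €9,625 − €4,320 = €5,305. Earned Income Credit: 5% of the €144,600 excess over €35,200 is €7,230 ≥ base, so the credit is €0. total €5,305 + €0 = €5,305
Luciana (€183,500): Elderly Relief Credit: 32% of the €17,200 excess over €166,300 is €5,504; credit = €9,625 − €5,504 = €4,121. Earned Income Credit: 5% of the €148,300 excess over €35,200 is €7,415 ≥ base, so the credit is €0. total €4,121 + €0 = €4,121
Difference: |€5,305 − €4,121| = €1,184.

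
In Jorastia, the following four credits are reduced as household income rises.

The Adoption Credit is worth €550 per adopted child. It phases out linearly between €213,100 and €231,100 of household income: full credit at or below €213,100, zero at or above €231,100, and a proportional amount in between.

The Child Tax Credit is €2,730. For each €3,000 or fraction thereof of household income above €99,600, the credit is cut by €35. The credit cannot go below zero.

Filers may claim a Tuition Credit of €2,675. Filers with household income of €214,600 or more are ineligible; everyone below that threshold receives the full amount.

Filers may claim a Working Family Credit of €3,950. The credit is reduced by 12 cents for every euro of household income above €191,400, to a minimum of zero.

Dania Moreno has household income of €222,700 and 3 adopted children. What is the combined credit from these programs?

Adoption Credit: base = 3 × €550 = €1,650. €222,700 is €9,600 into a €18,000 phase-out range, leaving 8,400/18,000 of the credit: €1,650 × 8,400/18,000 = €770.
Child Tax Credit: income exceeds €99,600 by €123,100, which is 42 full-or-partial €3,000 increments; reduction = 42 × €35 = €1,470, leaving €1,260.
Tuition Credit: €222,700 meets or exceeds the €214,600 cutoff, so the credit is €0.
Working Family Credit: 12% of the €31,300 excess over €191,400 is €3,756; credit = €3,950 − €3,756 = €194.
Total: €770 + €1,260 + €0 + €194 = €2,224.

€2,224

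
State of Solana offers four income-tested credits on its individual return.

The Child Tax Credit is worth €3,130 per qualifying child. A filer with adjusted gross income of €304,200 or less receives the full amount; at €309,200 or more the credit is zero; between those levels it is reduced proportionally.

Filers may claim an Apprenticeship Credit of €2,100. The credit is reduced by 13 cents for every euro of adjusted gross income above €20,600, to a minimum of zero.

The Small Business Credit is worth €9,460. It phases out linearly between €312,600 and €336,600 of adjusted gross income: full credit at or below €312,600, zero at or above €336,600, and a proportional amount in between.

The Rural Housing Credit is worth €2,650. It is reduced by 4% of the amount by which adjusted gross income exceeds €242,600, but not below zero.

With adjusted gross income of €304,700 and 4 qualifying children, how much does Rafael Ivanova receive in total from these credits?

Child Tax Credit: base = 4 × €3,130 = €12,520. €304,700 is €500 into a €5,000 phase-out range, leaving 4,500/5,000 of the credit: €12,520 × 4,500/5,000 = €11,268.
Apprenticeship Credit: 13% of the €284,100 excess over €20,600 is €36,933 ≥ base, so the credit is €0.
Small Business Credit: €304,700 is at or below the €312,600 threshold, so the full €9,460 applies.
Rural Housing Credit: 4% of the €62,100 excess over €242,600 is €2,484; credit = €2,650 − €2,484 = €166.
Total: €11,268 + €0 + €9,460 + €166 = €20,894.

€20,894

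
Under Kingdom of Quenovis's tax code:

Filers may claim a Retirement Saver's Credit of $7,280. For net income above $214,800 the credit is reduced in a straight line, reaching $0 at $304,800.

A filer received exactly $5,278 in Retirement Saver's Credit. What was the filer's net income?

$239,550

$5,278 is 5,278/7,280 of the full $7,280, so 2,002/7,280 of the $90,000 range has been used: income = $214,800 + $90,000 × 2,002/7,280 = $239,550.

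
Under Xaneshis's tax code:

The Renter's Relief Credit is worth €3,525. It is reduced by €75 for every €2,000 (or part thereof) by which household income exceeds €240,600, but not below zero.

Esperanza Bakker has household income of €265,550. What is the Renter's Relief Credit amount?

Renter's Relief Credit: income exceeds €240,600 by €24,950, which is 13 full-or-partial €2,000 increments; reduction = 13 × €75 = €975, leaving €2,550.

€2,550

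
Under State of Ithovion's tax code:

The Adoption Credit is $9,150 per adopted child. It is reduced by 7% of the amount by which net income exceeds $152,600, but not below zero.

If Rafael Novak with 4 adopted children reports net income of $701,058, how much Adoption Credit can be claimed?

$0

Adoption Credit: base = 4 × $9,150 = $36,600. 7% of the $548,458 excess over $152,600 is $38,392.06 ≥ base, so the credit is $0.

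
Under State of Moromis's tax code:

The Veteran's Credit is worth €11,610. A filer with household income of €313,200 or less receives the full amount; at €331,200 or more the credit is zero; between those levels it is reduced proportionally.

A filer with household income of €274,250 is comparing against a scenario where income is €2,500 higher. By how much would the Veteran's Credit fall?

At €274,250 — €274,250 is at or below the €313,200 threshold, so the full €11,610 applies.
At €276,750 — €276,750 is at or below the €313,200 threshold, so the full €11,610 applies.
Lost: €11,610 − €11,610 = €0.

€0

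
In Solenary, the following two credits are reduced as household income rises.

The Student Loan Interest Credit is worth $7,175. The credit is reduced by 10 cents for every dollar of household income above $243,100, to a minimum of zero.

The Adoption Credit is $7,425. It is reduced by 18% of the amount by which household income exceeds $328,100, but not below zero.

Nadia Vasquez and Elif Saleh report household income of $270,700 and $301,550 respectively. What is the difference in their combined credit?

Nadia ($270,700): Student Loan Interest Credit: 10% of the $27,600 excess over $243,100 is $2,760; credit = $7,175 − $2,760 = $4,415. Adoption Credit: $270,700 is at or below the $328,100 threshold, so the full $7,425 applies. total $4,415 + $7,425 = $11,840
Elif ($301,550): Student Loan Interest Credit: 10% of the $58,450 excess over $243,100 is $5,845; credit = $7,175 − $5,845 = $1,330. Adoption Credit: $301,550 is at or below the $328,100 threshold, so the full $7,425 applies. total $1,330 + $7,425 = $8,755
Difference: |$11,840 − $8,755| = $3,085.

$3,085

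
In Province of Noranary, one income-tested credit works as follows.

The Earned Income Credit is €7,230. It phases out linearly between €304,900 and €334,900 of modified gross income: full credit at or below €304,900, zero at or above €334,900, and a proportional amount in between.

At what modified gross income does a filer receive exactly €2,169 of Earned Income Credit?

€2,169 is 2,169/7,230 of the full €7,230, so 5,061/7,230 of the €30,000 range has been used: income = €304,900 + €30,000 × 5,061/7,230 = €325,900.

€325,900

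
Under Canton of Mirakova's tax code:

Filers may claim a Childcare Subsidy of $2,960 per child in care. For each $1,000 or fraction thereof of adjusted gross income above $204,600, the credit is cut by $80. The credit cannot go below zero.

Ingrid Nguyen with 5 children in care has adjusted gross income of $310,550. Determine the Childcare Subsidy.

Childcare Subsidy: base = 5 × $2,960 = $14,800. income exceeds $204,600 by $105,950, which is 106 full-or-partial $1,000 increments; reduction = 106 × $80 = $8,480, leaving $6,320.

$6,320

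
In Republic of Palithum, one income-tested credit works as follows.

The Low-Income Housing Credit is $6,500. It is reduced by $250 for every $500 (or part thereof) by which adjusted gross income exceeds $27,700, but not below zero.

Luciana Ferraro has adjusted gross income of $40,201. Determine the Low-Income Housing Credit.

$0

Low-Income Housing Credit: income exceeds $27,700 by $12,501 → 26 increments × $250 = $6,500 ≥ base, so the credit is $0.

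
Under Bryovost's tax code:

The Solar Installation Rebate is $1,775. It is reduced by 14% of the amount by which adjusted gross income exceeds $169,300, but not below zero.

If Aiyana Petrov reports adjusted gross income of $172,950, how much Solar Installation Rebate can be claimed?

Solar Installation Rebate: 14% of the $3,650 excess over $169,300 is $511; credit = $1,775 − $511 = $1,264.

$1,264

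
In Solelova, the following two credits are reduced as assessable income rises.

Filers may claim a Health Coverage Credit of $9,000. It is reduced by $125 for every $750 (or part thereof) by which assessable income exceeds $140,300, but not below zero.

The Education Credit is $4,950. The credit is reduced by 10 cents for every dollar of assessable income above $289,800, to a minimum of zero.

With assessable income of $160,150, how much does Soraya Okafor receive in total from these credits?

Health Coverage Credit: income exceeds $140,300 by $19,850, which is 27 full-or-partial $750 increments; reduction = 27 × $125 = $3,375, leaving $5,625.
Education Credit: $160,150 is at or below the $289,800 threshold, so the full $4,950 applies.
Total: $5,625 + $4,950 = $10,575.

$10,575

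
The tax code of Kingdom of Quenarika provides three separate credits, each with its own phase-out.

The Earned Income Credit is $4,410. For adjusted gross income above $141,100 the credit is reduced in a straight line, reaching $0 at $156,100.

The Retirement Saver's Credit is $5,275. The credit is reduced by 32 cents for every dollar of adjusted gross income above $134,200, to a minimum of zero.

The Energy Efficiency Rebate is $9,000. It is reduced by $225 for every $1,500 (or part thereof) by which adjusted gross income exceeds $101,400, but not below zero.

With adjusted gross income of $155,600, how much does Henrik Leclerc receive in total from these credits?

Earned Income Credit: $155,600 is $14,500 into a $15,000 phase-out range, leaving 500/15,000 of the credit: $4,410 × 500/15,000 = $147.
Retirement Saver's Credit: 32% of the $21,400 excess over $134,200 is $6,848 ≥ base, so the credit is $0.
Energy Efficiency Rebate: income exceeds $101,400 by $54,200, which is 37 full-or-partial $1,500 increments; reduction = 37 × $225 = $8,325, leaving $675.
Total: $147 + $0 + $675 = $822.

$822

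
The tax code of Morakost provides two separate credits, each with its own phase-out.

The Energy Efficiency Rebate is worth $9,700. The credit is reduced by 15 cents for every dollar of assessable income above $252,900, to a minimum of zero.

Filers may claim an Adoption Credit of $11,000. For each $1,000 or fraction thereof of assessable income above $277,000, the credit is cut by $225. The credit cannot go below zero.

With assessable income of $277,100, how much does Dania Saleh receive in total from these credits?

Energy Efficiency Rebate: 15% of the $24,200 excess over $252,900 is $3,630; credit = $9,700 − $3,630 = $6,070.
Adoption Credit: income exceeds $277,000 by $100, which is 1 full-or-partial $1,000 increment; reduction = 1 × $225 = $225, leaving $10,775.
Total: $6,070 + $10,775 = $16,845.

$16,845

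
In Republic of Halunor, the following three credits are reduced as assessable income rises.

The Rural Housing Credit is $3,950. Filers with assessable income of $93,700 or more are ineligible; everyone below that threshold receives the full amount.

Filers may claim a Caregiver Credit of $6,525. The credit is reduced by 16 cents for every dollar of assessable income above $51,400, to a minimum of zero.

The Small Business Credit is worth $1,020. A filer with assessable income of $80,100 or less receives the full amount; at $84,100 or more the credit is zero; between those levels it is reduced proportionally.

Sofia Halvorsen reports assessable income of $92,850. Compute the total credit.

Rural Housing Credit: $92,850 is below the $93,700 cutoff, so the full $3,950 applies.
Caregiver Credit: 16% of the $41,450 excess over $51,400 is $6,632 ≥ base, so the credit is $0.
Small Business Credit: $92,850 is at or above $84,100, so the credit is $0.
Total: $3,950 + $0 + $0 = $3,950.

$3,950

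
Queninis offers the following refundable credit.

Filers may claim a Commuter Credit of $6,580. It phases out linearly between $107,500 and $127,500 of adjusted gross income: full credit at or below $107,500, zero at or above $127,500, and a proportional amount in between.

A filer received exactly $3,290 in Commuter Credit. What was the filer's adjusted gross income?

$117,500

$3,290 is 3,290/6,580 of the full $6,580, so 3,290/6,580 of the $20,000 range has been used: income = $107,500 + $20,000 × 3,290/6,580 = $117,500.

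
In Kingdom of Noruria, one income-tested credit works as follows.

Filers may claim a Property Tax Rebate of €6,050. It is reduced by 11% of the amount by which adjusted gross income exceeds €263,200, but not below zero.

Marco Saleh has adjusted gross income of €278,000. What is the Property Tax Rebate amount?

€4,422

Property Tax Rebate: 11% of the €14,800 excess over €263,200 is €1,628; credit = €6,050 − €1,628 = €4,422.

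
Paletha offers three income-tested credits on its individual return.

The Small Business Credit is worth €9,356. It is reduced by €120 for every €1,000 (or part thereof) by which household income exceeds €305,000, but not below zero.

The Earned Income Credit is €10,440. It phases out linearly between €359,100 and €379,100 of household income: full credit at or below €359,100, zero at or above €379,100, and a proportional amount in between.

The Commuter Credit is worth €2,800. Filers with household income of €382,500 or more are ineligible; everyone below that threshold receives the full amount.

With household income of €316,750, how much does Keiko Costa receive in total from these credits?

€21,156

Small Business Credit: income exceeds €305,000 by €11,750, which is 12 full-or-partial €1,000 increments; reduction = 12 × €120 = €1,440, leaving €7,916.
Earned Income Credit: €316,750 is at or below the €359,100 threshold, so the full €10,440 applies.
Commuter Credit: €316,750 is below the €382,500 cutoff, so the full €2,800 applies.
Total: €7,916 + €10,440 + €2,800 = €21,156.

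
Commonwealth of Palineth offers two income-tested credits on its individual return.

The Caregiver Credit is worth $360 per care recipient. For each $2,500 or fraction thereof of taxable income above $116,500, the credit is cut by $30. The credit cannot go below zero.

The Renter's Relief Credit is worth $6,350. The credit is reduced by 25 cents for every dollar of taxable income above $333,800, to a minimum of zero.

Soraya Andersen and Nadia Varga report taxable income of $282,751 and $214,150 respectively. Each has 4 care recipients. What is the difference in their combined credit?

$240

Soraya ($282,751): Caregiver Credit: base = 4 × $360 = $1,440. income exceeds $116,500 by $166,251 → 67 increments × $30 = $2,010 ≥ base, so the credit is $0. Renter's Relief Credit: $282,751 is at or below the $333,800 threshold, so the full $6,350 applies. total $0 + $6,350 = $6,350
Nadia ($214,150): Caregiver Credit: base = 4 × $360 = $1,440. income exceeds $116,500 by $97,650, which is 40 full-or-partial $2,500 increments; reduction = 40 × $30 = $1,200, leaving $240. Renter's Relief Credit: $214,150 is at or below the $333,800 threshold, so the full $6,350 applies. total $240 + $6,350 = $6,590
Difference: |$6,350 − $6,590| = $240.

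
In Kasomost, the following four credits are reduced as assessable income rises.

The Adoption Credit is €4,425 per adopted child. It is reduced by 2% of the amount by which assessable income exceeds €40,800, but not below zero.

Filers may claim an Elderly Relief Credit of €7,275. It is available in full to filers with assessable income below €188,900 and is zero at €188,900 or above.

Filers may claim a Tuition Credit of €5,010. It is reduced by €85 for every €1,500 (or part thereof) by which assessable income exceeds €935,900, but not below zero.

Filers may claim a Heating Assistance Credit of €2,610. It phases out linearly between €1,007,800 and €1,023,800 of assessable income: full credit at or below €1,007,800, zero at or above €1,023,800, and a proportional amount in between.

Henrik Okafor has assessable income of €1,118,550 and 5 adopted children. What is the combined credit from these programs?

€570

Adoption Credit: base = 5 × €4,425 = €22,125. 2% of the €1,077,750 excess over €40,800 is €21,555; credit = €22,125 − €21,555 = €570.
Elderly Relief Credit: €1,118,550 meets or exceeds the €188,900 cutoff, so the credit is €0.
Tuition Credit: income exceeds €935,900 by €182,650 → 122 increments × €85 = €10,370 ≥ base, so the credit is €0.
Heating Assistance Credit: €1,118,550 is at or above €1,023,800, so the credit is €0.
Total: €570 + €0 + €0 + €0 = €570.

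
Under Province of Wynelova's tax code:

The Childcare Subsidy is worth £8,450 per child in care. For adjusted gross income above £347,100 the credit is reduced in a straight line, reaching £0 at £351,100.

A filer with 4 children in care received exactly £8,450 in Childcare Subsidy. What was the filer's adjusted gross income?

Full credit = 4 × £8,450 = £33,800.
£8,450 is 8,450/33,800 of the full £33,800, so 25,350/33,800 of the £4,000 range has been used: income = £347,100 + £4,000 × 25,350/33,800 = £350,100.

£350,100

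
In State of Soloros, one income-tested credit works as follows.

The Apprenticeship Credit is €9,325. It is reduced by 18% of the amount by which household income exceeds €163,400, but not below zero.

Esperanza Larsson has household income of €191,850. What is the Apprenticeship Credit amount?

Apprenticeship Credit: 18% of the €28,450 excess over €163,400 is €5,121; credit = €9,325 − €5,121 = €4,204.

€4,204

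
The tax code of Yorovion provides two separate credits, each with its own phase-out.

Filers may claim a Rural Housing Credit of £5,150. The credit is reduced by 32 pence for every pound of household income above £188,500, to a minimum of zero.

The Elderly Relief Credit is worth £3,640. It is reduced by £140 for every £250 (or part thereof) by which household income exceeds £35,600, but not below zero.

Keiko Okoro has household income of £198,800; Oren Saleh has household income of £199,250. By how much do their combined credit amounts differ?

£144

Keiko (£198,800): Rural Housing Credit: 32% of the £10,300 excess over £188,500 is £3,296; credit = £5,150 − £3,296 = £1,854. Elderly Relief Credit: income exceeds £35,600 by £163,200 → 653 increments × £140 = £91,420 ≥ base, so the credit is £0. total £1,854 + £0 = £1,854
Oren (£199,250): Rural Housing Credit: 32% of the £10,750 excess over £188,500 is £3,440; credit = £5,150 − £3,440 = £1,710. Elderly Relief Credit: income exceeds £35,600 by £163,650 → 655 increments × £140 = £91,700 ≥ base, so the credit is £0. total £1,710 + £0 = £1,710
Difference: |£1,854 − £1,710| = £144.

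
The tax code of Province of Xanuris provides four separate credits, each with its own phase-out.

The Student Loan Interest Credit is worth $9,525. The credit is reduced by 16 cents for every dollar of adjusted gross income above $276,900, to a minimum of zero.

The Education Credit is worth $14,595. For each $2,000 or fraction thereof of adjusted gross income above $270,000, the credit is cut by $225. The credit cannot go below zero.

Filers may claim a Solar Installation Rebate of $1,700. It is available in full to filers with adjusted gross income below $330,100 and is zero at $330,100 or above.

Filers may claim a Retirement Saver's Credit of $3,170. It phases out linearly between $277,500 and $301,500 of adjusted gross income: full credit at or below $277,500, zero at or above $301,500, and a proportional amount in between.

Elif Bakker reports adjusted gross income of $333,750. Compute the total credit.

$7,824

Student Loan Interest Credit: 16% of the $56,850 excess over $276,900 is $9,096; credit = $9,525 − $9,096 = $429.
Education Credit: income exceeds $270,000 by $63,750, which is 32 full-or-partial $2,000 increments; reduction = 32 × $225 = $7,200, leaving $7,395.
Solar Installation Rebate: $333,750 meets or exceeds the $330,100 cutoff, so the credit is $0.
Retirement Saver's Credit: $333,750 is at or above $301,500, so the credit is $0.
Total: $429 + $7,395 + $0 + $0 = $7,824.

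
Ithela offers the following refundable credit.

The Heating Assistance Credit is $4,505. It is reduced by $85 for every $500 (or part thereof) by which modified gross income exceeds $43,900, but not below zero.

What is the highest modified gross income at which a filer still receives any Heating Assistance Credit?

After 52 increments the reduction is 52 × $85 = $4,420, leaving $85; one more increment wipes it out. Increment 52 ends at excess 52 × $500 = $26,000, so the highest qualifying income is $43,900 + $26,000 = $69,900.

$69,900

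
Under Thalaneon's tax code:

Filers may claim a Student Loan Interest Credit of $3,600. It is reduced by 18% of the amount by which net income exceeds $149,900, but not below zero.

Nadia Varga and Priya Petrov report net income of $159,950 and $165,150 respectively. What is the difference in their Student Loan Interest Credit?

Nadia ($159,950): Student Loan Interest Credit: 18% of the $10,050 excess over $149,900 is $1,809; credit = $3,600 − $1,809 = $1,791.
Priya ($165,150): Student Loan Interest Credit: 18% of the $15,250 excess over $149,900 is $2,745; credit = $3,600 − $2,745 = $855.
Difference: |$1,791 − $855| = $936.

$936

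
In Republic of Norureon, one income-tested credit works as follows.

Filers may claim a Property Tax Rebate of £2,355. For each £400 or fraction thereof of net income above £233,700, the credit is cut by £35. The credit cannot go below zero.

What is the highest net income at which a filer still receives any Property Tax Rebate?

After 67 increments the reduction is 67 × £35 = £2,345, leaving £10; one more increment wipes it out. Increment 67 ends at excess 67 × £400 = £26,800, so the highest qualifying income is £233,700 + £26,800 = £260,500.

£260,500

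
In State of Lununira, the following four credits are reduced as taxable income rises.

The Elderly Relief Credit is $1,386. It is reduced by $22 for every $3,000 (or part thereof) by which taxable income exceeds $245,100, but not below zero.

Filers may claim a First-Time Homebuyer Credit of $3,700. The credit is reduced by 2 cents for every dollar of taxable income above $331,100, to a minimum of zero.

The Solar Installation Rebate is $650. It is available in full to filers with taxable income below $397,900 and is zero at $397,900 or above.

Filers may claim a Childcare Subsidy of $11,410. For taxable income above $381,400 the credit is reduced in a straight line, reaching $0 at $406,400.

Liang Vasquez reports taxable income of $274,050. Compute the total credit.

Elderly Relief Credit: income exceeds $245,100 by $28,950, which is 10 full-or-partial $3,000 increments; reduction = 10 × $22 = $220, leaving $1,166.
First-Time Homebuyer Credit: $274,050 is at or below the $331,100 threshold, so the full $3,700 applies.
Solar Installation Rebate: $274,050 is below the $397,900 cutoff, so the full $650 applies.
Childcare Subsidy: $274,050 is at or below the $381,400 threshold, so the full $11,410 applies.
Total: $1,166 + $3,700 + $650 + $11,410 = $16,926.

$16,926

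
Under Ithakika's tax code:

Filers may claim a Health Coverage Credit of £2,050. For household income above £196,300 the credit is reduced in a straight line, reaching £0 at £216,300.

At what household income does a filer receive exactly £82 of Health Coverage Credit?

£82 is 82/2,050 of the full £2,050, so 1,968/2,050 of the £20,000 range has been used: income = £196,300 + £20,000 × 1,968/2,050 = £215,500.

£215,500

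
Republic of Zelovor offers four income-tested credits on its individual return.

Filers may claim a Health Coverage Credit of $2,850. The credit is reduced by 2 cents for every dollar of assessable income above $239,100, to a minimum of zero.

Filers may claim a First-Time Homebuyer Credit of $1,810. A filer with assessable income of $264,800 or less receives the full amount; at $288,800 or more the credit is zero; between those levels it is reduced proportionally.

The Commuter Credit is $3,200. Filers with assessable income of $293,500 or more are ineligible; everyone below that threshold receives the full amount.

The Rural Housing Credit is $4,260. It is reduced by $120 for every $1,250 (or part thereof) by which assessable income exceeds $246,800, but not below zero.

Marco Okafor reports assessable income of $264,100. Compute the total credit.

Health Coverage Credit: 2% of the $25,000 excess over $239,100 is $500; credit = $2,850 − $500 = $2,350.
First-Time Homebuyer Credit: $264,100 is at or below the $264,800 threshold, so the full $1,810 applies.
Commuter Credit: $264,100 is below the $293,500 cutoff, so the full $3,200 applies.
Rural Housing Credit: income exceeds $246,800 by $17,300, which is 14 full-or-partial $1,250 increments; reduction = 14 × $120 = $1,680, leaving $2,580.
Total: $2,350 + $1,810 + $3,200 + $2,580 = $9,940.

$9,940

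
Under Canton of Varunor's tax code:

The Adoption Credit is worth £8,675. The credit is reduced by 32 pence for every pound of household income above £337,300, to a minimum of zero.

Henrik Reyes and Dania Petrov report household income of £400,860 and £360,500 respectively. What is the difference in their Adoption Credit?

Henrik (£400,860): Adoption Credit: 32% of the £63,560 excess over £337,300 is £20,339.20 ≥ base, so the credit is £0.
Dania (£360,500): Adoption Credit: 32% of the £23,200 excess over £337,300 is £7,424; credit = £8,675 − £7,424 = £1,251.
Difference: |£0 − £1,251| = £1,251.

£1,251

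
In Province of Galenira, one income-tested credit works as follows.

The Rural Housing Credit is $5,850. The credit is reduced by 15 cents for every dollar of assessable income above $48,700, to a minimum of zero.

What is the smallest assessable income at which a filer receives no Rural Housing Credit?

$87,700

The credit falls by 15% of each dollar above $48,700, so it reaches zero when the excess is $5,850 / 15% = $39,000: income = $48,700 + $39,000 = $87,700.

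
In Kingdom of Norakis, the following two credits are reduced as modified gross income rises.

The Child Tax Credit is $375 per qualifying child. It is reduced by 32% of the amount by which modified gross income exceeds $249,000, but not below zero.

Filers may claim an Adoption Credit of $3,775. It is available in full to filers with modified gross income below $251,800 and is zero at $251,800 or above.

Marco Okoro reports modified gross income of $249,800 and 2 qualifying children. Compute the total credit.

Child Tax Credit: base = 2 × $375 = $750. 32% of the $800 excess over $249,000 is $256; credit = $750 − $256 = $494.
Adoption Credit: $249,800 is below the $251,800 cutoff, so the full $3,775 applies.
Total: $494 + $3,775 = $4,269.

$4,269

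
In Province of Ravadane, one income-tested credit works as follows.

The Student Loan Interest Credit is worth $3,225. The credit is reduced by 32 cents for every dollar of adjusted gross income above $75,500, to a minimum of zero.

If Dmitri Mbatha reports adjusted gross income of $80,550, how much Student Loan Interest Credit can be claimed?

Student Loan Interest Credit: 32% of the $5,050 excess over $75,500 is $1,616; credit = $3,225 − $1,616 = $1,609.

$1,609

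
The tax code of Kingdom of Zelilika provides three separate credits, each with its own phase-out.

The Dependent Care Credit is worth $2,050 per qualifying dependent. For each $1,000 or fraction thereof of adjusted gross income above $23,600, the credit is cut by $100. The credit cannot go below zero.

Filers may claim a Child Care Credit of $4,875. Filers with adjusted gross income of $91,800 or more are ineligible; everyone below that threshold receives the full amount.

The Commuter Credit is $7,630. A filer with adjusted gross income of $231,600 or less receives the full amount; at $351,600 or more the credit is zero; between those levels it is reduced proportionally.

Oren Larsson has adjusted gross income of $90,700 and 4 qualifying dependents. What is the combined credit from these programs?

$13,905

Dependent Care Credit: base = 4 × $2,050 = $8,200. income exceeds $23,600 by $67,100, which is 68 full-or-partial $1,000 increments; reduction = 68 × $100 = $6,800, leaving $1,400.
Child Care Credit: $90,700 is below the $91,800 cutoff, so the full $4,875 applies.
Commuter Credit: $90,700 is at or below the $231,600 threshold, so the full $7,630 applies.
Total: $1,400 + $4,875 + $7,630 = $13,905.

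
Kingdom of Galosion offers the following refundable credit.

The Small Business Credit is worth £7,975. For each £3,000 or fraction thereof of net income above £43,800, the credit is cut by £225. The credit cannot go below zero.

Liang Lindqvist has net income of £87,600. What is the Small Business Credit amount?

£4,600

Small Business Credit: income exceeds £43,800 by £43,800, which is 15 full-or-partial £3,000 increments; reduction = 15 × £225 = £3,375, leaving £4,600.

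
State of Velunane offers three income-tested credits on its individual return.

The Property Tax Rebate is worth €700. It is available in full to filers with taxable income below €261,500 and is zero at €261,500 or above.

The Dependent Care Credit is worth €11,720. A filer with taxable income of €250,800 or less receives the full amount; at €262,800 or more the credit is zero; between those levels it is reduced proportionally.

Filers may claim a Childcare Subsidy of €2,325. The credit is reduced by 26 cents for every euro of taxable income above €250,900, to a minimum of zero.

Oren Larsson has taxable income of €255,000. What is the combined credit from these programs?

Property Tax Rebate: €255,000 is below the €261,500 cutoff, so the full €700 applies.
Dependent Care Credit: €255,000 is €4,200 into a €12,000 phase-out range, leaving 7,800/12,000 of the credit: €11,720 × 7,800/12,000 = €7,618.
Childcare Subsidy: 26% of the €4,100 excess over €250,900 is €1,066; credit = €2,325 − €1,066 = €1,259.
Total: €700 + €7,618 + €1,259 = €9,577.

€9,577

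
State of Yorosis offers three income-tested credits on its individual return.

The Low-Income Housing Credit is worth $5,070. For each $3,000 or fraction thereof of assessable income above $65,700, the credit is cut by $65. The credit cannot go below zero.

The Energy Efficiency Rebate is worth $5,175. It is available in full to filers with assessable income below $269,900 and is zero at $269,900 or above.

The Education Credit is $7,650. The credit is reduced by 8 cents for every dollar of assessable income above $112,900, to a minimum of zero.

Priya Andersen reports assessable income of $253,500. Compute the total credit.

Low-Income Housing Credit: income exceeds $65,700 by $187,800, which is 63 full-or-partial $3,000 increments; reduction = 63 × $65 = $4,095, leaving $975.
Energy Efficiency Rebate: $253,500 is below the $269,900 cutoff, so the full $5,175 applies.
Education Credit: 8% of the $140,600 excess over $112,900 is $11,248 ≥ base, so the credit is $0.
Total: $975 + $5,175 + $0 = $6,150.

$6,150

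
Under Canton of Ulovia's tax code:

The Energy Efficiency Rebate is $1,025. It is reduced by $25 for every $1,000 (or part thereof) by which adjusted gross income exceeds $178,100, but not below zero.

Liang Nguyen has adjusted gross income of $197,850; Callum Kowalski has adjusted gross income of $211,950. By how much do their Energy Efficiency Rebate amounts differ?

$350

Liang ($197,850): Energy Efficiency Rebate: income exceeds $178,100 by $19,750, which is 20 full-or-partial $1,000 increments; reduction = 20 × $25 = $500, leaving $525.
Callum ($211,950): Energy Efficiency Rebate: income exceeds $178,100 by $33,850, which is 34 full-or-partial $1,000 increments; reduction = 34 × $25 = $850, leaving $175.
Difference: |$525 − $175| = $350.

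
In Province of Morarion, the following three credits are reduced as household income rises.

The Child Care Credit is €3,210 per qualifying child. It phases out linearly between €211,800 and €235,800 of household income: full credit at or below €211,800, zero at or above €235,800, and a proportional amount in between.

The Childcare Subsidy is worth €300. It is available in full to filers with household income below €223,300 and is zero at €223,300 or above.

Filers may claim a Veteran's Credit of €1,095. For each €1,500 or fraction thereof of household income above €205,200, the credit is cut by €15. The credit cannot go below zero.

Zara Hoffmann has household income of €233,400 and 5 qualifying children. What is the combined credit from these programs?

€2,415

Child Care Credit: base = 5 × €3,210 = €16,050. €233,400 is €21,600 into a €24,000 phase-out range, leaving 2,400/24,000 of the credit: €16,050 × 2,400/24,000 = €1,605.
Childcare Subsidy: €233,400 meets or exceeds the €223,300 cutoff, so the credit is €0.
Veteran's Credit: income exceeds €205,200 by €28,200, which is 19 full-or-partial €1,500 increments; reduction = 19 × €15 = €285, leaving €810.
Total: €1,605 + €0 + €810 = €2,415.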